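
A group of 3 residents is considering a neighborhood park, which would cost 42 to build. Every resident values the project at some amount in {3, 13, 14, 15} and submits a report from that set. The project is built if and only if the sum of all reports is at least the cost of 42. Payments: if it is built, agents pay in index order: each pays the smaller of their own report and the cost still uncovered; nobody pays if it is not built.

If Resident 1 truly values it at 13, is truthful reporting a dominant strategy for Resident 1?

Yes

Check each profile of the others' reports and compare truth against every alternative report.
Others report (3, 3): truth gives 0, best alternative gives 0.
Others report (3, 13): truth gives 0, best alternative gives 0.
Others report (3, 14): truth gives 0, best alternative gives 0.
Others report (3, 15): truth gives 0, best alternative gives 0.
Others report (13, 3): truth gives 0, best alternative gives 0.
Others report (13, 13): truth gives 0, best alternative gives 0.
(Remaining 10 profiles checked similarly; truth is weakly best in each.)
In every case the truthful report is at least as good as any alternative, so it is a dominant strategy.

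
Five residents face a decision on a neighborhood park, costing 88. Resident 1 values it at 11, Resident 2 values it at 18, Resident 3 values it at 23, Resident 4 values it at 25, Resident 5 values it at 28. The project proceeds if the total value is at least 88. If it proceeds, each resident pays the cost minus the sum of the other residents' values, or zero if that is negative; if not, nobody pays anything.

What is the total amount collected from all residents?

26

Total value 105 ≥ cost 88, so it is built.
Resident 1: others sum to 94; max(0, 88 - 94) = 0.
Resident 2: others sum to 87; max(0, 88 - 87) = 1.
Resident 3: others sum to 82; max(0, 88 - 82) = 6.
Resident 4: others sum to 80; max(0, 88 - 80) = 8.
Resident 5: others sum to 77; max(0, 88 - 77) = 11.
Total collected = 0 + 1 + 6 + 8 + 11 = 26.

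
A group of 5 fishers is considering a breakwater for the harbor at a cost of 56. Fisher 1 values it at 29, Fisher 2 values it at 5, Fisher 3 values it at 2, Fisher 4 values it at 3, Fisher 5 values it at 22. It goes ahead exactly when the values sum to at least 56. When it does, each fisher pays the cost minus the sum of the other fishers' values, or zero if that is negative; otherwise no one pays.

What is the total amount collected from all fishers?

Total value 61 ≥ cost 56, so it is built.
Fisher 1: others sum to 32; max(0, 56 - 32) = 24.
Fisher 2: others sum to 56; max(0, 56 - 56) = 0.
Fisher 3: others sum to 59; max(0, 56 - 59) = 0.
Fisher 4: others sum to 58; max(0, 56 - 58) = 0.
Fisher 5: others sum to 39; max(0, 56 - 39) = 17.
Total collected = 24 + 0 + 0 + 0 + 17 = 41.

41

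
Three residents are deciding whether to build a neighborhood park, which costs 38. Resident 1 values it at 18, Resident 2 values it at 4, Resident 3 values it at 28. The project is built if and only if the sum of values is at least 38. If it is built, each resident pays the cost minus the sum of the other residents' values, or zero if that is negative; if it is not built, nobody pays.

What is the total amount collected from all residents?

Total value 50 ≥ cost 38, so it is built.
Resident 1: others sum to 32; max(0, 38 - 32) = 6.
Resident 2: others sum to 46; max(0, 38 - 46) = 0.
Resident 3: others sum to 22; max(0, 38 - 22) = 16.
Total collected = 6 + 0 + 16 = 22.

22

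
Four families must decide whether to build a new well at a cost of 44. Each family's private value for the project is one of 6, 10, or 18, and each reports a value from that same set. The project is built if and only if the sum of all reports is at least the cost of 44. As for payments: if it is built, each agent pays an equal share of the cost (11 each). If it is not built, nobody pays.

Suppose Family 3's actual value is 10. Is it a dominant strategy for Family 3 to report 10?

No

Consider the case where Family 1 reports 6, Family 2 reports 10 and Family 4 reports 18.
Truthful report 10: project built, pays 11, utility 10 - 11 = -1.
Report 6 instead: project not built, utility 0.
Since 0 > -1, reporting 6 is strictly better here, so truthful reporting is not dominant.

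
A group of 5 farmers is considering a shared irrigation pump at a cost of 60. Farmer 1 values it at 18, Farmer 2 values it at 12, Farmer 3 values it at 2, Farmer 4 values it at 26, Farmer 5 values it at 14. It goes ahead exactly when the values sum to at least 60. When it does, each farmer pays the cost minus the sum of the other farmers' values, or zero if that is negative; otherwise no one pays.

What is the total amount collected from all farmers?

22

Total value 72 ≥ cost 60, so it is built.
Farmer 1: others sum to 54; max(0, 60 - 54) = 6.
Farmer 2: others sum to 60; max(0, 60 - 60) = 0.
Farmer 3: others sum to 70; max(0, 60 - 70) = 0.
Farmer 4: others sum to 46; max(0, 60 - 46) = 14.
Farmer 5: others sum to 58; max(0, 60 - 58) = 2.
Total collected = 6 + 0 + 0 + 14 + 2 = 22.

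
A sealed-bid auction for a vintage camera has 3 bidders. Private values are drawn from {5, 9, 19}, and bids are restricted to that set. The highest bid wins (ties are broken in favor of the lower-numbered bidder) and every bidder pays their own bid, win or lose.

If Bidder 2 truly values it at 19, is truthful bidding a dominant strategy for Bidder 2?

No

Consider the case where Bidder 1 bids 5 and Bidder 3 bids 5.
Truthful bid 19: wins, pays 19, utility 19 - 19 = 0.
Bid 9 instead: wins, pays 9, utility 19 - 9 = 10.
Since 10 > 0, bidding 9 is strictly better here, so truthful bidding is not dominant.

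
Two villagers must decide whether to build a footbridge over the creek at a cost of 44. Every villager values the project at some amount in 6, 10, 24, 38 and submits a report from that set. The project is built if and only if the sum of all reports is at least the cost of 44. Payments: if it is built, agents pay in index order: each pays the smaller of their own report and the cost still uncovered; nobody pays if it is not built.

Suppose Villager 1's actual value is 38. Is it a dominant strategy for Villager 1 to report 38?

No

Consider the case where Villager 2 reports 24.
Truthful report 38: project built, pays 38, utility 38 - 38 = 0.
Report 24 instead: project built, pays 24, utility 38 - 24 = 14.
Since 14 > 0, reporting 24 is strictly better here, so truthful reporting is not dominant.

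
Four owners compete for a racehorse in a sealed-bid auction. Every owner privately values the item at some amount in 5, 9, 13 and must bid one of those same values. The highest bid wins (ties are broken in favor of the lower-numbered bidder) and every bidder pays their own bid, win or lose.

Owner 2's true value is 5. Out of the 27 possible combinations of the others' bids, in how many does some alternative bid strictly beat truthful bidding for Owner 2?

4

Others bid (5, 5, 5): truth gives -5; bid 9 gives -4 > -5. Violating.
Others bid (5, 5, 9): truth gives -5; bid 9 gives -4 > -5. Violating.
Others bid (5, 9, 5): truth gives -5; bid 9 gives -4 > -5. Violating.
Others bid (5, 9, 9): truth gives -5; bid 9 gives -4 > -5. Violating.
Others bid (5, 5, 13): truth gives -5; no alternative beats it.
Others bid (5, 9, 13): truth gives -5; no alternative beats it.
(Checking all 27 profiles: 4 have a profitable deviation, 23 do not.)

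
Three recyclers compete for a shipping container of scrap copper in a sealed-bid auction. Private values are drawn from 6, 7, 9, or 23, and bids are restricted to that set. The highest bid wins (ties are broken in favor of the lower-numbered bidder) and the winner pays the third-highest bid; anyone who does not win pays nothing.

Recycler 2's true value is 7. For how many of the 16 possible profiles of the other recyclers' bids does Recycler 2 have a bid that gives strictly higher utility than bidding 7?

4

Others bid (6, 9): truth gives 0; bid 9 gives 1 > 0. Violating.
Others bid (6, 23): truth gives 0; bid 23 gives 1 > 0. Violating.
Others bid (7, 6): truth gives 0; bid 9 gives 1 > 0. Violating.
Others bid (9, 6): truth gives 0; bid 23 gives 1 > 0. Violating.
Others bid (6, 6): truth gives 1; no alternative beats it.
Others bid (6, 7): truth gives 1; no alternative beats it.
(Checking all 16 profiles: 4 have a profitable deviation, 12 do not.)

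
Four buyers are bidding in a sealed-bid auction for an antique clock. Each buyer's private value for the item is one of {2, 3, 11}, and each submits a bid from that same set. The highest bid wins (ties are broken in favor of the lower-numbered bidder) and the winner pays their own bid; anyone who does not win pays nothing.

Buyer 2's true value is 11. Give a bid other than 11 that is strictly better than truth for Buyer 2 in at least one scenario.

Suppose Buyer 1 bids 2, Buyer 3 bids 2 and Buyer 4 bids 2.
Bid 11: wins, pays 11, utility 11 - 11 = 0.
Bid 3: wins, pays 3, utility 11 - 3 = 8.
So bidding 3 beats truth here (8 > 0).

3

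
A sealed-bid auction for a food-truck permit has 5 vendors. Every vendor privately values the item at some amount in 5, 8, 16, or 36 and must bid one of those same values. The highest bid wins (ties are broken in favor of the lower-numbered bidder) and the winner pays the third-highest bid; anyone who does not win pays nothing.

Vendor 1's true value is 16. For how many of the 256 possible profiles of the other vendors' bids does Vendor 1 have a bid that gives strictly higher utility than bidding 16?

32

Others bid (5, 5, 5, 36): truth gives 0; bid 36 gives 11 > 0. Violating.
Others bid (5, 5, 8, 36): truth gives 0; bid 36 gives 8 > 0. Violating.
Others bid (5, 5, 36, 5): truth gives 0; bid 36 gives 11 > 0. Violating.
Others bid (5, 5, 36, 8): truth gives 0; bid 36 gives 8 > 0. Violating.
Others bid (5, 5, 5, 5): truth gives 11; no alternative beats it.
Others bid (5, 5, 5, 8): truth gives 11; no alternative beats it.
(Checking all 256 profiles: 32 have a profitable deviation, 224 do not.)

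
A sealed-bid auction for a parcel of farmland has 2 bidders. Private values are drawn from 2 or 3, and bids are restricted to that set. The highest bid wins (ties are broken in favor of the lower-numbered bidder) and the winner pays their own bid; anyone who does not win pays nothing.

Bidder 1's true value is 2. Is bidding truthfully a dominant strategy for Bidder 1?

Yes

Check each profile of the others' bids and compare truth against every alternative bid.
Others bid (2): truth gives 0, best alternative gives -1.
Others bid (3): truth gives 0, best alternative gives -1.
In every case the truthful bid is at least as good as any alternative, so it is a dominant strategy.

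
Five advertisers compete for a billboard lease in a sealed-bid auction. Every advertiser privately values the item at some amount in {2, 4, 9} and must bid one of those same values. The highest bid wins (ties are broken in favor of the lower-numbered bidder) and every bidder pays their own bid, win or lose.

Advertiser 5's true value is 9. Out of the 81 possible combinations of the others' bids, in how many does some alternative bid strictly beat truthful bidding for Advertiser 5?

66

Others bid (2, 2, 2, 2): truth gives 0; bid 4 gives 5 > 0. Violating.
Others bid (2, 2, 2, 9): truth gives -9; bid 2 gives -2 > -9. Violating.
Others bid (2, 2, 4, 9): truth gives -9; bid 2 gives -2 > -9. Violating.
Others bid (2, 2, 9, 2): truth gives -9; bid 2 gives -2 > -9. Violating.
Others bid (2, 2, 2, 4): truth gives 0; no alternative beats it.
Others bid (2, 2, 4, 2): truth gives 0; no alternative beats it.
(Checking all 81 profiles: 66 have a profitable deviation, 15 do not.)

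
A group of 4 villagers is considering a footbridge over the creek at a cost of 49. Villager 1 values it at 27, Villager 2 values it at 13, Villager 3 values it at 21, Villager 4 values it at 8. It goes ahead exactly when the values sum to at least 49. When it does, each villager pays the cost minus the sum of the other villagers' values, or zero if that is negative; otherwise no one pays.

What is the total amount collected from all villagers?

8

Total value 69 ≥ cost 49, so it is built.
Villager 1: others sum to 42; max(0, 49 - 42) = 7.
Villager 2: others sum to 56; max(0, 49 - 56) = 0.
Villager 3: others sum to 48; max(0, 49 - 48) = 1.
Villager 4: others sum to 61; max(0, 49 - 61) = 0.
Total collected = 7 + 0 + 1 + 0 = 8.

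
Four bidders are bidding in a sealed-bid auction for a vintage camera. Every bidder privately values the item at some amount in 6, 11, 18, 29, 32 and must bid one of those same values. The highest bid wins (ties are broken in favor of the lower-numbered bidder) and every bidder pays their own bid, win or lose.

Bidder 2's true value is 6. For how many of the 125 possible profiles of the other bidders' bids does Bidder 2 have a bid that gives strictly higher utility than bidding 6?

4

Others bid (6, 6, 6): truth gives -6; bid 11 gives -5 > -6. Violating.
Others bid (6, 6, 11): truth gives -6; bid 11 gives -5 > -6. Violating.
Others bid (6, 11, 6): truth gives -6; bid 11 gives -5 > -6. Violating.
Others bid (6, 11, 11): truth gives -6; bid 11 gives -5 > -6. Violating.
Others bid (6, 6, 18): truth gives -6; no alternative beats it.
Others bid (6, 6, 29): truth gives -6; no alternative beats it.
(Checking all 125 profiles: 4 have a profitable deviation, 121 do not.)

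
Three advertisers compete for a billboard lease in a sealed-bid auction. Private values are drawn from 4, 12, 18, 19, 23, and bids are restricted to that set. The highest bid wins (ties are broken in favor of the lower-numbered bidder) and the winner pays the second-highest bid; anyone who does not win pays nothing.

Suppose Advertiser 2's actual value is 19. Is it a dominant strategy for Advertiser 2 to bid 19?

Check each profile of the others' bids and compare truth against every alternative bid.
Others bid (4, 4): truth gives 15, best alternative gives 15.
Others bid (4, 12): truth gives 7, best alternative gives 7.
Others bid (12, 4): truth gives 7, best alternative gives 7.
Others bid (12, 12): truth gives 7, best alternative gives 7.
Others bid (4, 18): truth gives 1, best alternative gives 1.
Others bid (12, 18): truth gives 1, best alternative gives 1.
(Remaining 19 profiles checked similarly; truth is weakly best in each.)
In every case the truthful bid is at least as good as any alternative, so it is a dominant strategy.

Yes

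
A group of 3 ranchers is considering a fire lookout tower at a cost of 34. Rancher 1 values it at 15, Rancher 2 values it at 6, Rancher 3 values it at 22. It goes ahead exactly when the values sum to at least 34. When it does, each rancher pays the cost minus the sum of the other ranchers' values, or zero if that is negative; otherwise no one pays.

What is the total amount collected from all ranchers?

19

Total value 43 ≥ cost 34, so it is built.
Rancher 1: others sum to 28; max(0, 34 - 28) = 6.
Rancher 2: others sum to 37; max(0, 34 - 37) = 0.
Rancher 3: others sum to 21; max(0, 34 - 21) = 13.
Total collected = 6 + 0 + 13 = 19.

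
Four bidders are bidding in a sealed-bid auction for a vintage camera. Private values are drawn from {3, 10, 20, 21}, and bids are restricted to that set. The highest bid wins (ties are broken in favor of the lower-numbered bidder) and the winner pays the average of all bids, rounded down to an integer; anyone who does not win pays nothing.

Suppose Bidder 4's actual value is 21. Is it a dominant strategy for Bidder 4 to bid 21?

No

Consider the case where Bidder 1 bids 3, Bidder 2 bids 3 and Bidder 3 bids 3.
Truthful bid 21: wins, pays 7, utility 21 - 7 = 14.
Bid 10 instead: wins, pays 4, utility 21 - 4 = 17.
Since 17 > 14, bidding 10 is strictly better here, so truthful bidding is not dominant.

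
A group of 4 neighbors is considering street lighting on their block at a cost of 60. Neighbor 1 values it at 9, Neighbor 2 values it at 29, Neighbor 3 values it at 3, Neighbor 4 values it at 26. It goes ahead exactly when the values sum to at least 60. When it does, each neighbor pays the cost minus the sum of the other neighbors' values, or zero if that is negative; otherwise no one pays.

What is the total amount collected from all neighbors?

43

Total value 67 ≥ cost 60, so it is built.
Neighbor 1: others sum to 58; max(0, 60 - 58) = 2.
Neighbor 2: others sum to 38; max(0, 60 - 38) = 22.
Neighbor 3: others sum to 64; max(0, 60 - 64) = 0.
Neighbor 4: others sum to 41; max(0, 60 - 41) = 19.
Total collected = 2 + 22 + 0 + 19 = 43.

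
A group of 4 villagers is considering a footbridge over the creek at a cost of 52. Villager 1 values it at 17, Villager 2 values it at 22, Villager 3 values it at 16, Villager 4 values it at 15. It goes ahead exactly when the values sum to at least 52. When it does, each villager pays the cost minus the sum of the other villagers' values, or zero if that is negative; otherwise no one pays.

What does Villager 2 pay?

Total value 70 ≥ cost 52, so the project is built.
The other villagers' values sum to 48.
Cost minus that sum is 52 - 48 = 4.

4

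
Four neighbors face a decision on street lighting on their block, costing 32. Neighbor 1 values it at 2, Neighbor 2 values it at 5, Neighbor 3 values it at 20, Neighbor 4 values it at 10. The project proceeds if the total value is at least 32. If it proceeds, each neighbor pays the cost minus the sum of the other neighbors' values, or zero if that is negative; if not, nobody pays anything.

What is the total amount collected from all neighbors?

Total value 37 ≥ cost 32, so it is built.
Neighbor 1: others sum to 35; max(0, 32 - 35) = 0.
Neighbor 2: others sum to 32; max(0, 32 - 32) = 0.
Neighbor 3: others sum to 17; max(0, 32 - 17) = 15.
Neighbor 4: others sum to 27; max(0, 32 - 27) = 5.
Total collected = 0 + 0 + 15 + 5 = 20.

20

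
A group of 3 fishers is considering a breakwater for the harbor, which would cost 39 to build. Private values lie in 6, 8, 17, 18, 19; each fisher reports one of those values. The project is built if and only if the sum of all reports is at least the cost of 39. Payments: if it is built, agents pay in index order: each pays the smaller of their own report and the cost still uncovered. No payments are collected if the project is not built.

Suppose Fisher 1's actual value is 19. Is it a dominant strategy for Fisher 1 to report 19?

Consider the case where Fisher 2 reports 6 and Fisher 3 reports 17.
Truthful report 19: project built, pays 19, utility 19 - 19 = 0.
Report 17 instead: project built, pays 17, utility 19 - 17 = 2.
Since 2 > 0, reporting 17 is strictly better here, so truthful reporting is not dominant.

No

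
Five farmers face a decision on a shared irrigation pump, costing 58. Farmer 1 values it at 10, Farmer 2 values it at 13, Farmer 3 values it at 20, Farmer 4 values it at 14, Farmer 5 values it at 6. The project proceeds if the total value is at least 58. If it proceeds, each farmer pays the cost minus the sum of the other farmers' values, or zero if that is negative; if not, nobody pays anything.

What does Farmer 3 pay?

Total value 63 ≥ cost 58, so the project is built.
The other farmers' values sum to 43.
Cost minus that sum is 58 - 43 = 15.

15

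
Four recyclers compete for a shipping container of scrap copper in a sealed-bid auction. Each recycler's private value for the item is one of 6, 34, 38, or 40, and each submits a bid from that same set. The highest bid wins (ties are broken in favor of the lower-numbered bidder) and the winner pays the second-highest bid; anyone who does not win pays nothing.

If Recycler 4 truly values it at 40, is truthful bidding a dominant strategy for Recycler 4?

Yes

Check each profile of the others' bids and compare truth against every alternative bid.
Others bid (6, 6, 38): truth gives 2, best alternative gives 0.
Others bid (6, 34, 38): truth gives 2, best alternative gives 0.
Others bid (6, 38, 6): truth gives 2, best alternative gives 0.
Others bid (6, 38, 34): truth gives 2, best alternative gives 0.
Others bid (6, 38, 38): truth gives 2, best alternative gives 0.
Others bid (34, 6, 38): truth gives 2, best alternative gives 0.
(Remaining 58 profiles checked similarly; truth is weakly best in each.)
In every case the truthful bid is at least as good as any alternative, so it is a dominant strategy.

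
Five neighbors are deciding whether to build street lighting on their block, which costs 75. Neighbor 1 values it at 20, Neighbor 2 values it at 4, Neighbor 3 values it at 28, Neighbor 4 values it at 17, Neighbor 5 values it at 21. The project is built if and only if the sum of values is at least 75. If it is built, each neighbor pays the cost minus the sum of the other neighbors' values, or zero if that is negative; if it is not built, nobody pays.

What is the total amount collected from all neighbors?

26

Total value 90 ≥ cost 75, so it is built.
Neighbor 1: others sum to 70; max(0, 75 - 70) = 5.
Neighbor 2: others sum to 86; max(0, 75 - 86) = 0.
Neighbor 3: others sum to 62; max(0, 75 - 62) = 13.
Neighbor 4: others sum to 73; max(0, 75 - 73) = 2.
Neighbor 5: others sum to 69; max(0, 75 - 69) = 6.
Total collected = 5 + 0 + 13 + 2 + 6 = 26.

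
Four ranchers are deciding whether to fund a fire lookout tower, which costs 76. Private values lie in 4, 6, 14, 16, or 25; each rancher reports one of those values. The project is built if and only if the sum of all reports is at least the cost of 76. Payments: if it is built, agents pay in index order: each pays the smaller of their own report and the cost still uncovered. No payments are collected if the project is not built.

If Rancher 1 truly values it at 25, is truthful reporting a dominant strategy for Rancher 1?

No

Consider the case where Rancher 2 reports 14, Rancher 3 reports 25 and Rancher 4 reports 25.
Truthful report 25: project built, pays 25, utility 25 - 25 = 0.
Report 14 instead: project built, pays 14, utility 25 - 14 = 11.
Since 11 > 0, reporting 14 is strictly better here, so truthful reporting is not dominant.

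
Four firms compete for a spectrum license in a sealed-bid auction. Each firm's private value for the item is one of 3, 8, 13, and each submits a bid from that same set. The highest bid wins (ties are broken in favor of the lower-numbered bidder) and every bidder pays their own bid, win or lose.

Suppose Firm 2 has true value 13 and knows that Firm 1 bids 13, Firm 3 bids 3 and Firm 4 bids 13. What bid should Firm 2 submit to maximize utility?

3

Bid 3: loses but pays 3, utility -3.
Bid 8: loses but pays 8, utility -8.
Bid 13: loses but pays 13, utility -13.
The best choice is 3 with utility -3.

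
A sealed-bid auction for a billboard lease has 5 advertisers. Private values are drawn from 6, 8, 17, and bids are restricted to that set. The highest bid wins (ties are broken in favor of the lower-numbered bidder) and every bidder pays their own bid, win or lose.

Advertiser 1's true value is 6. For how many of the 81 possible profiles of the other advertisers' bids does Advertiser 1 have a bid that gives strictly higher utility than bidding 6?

15

Others bid (6, 6, 6, 8): truth gives -6; bid 8 gives -2 > -6. Violating.
Others bid (6, 6, 8, 6): truth gives -6; bid 8 gives -2 > -6. Violating.
Others bid (6, 6, 8, 8): truth gives -6; bid 8 gives -2 > -6. Violating.
Others bid (6, 8, 6, 6): truth gives -6; bid 8 gives -2 > -6. Violating.
Others bid (6, 6, 6, 6): truth gives 0; no alternative beats it.
Others bid (6, 6, 6, 17): truth gives -6; no alternative beats it.
(Checking all 81 profiles: 15 have a profitable deviation, 66 do not.)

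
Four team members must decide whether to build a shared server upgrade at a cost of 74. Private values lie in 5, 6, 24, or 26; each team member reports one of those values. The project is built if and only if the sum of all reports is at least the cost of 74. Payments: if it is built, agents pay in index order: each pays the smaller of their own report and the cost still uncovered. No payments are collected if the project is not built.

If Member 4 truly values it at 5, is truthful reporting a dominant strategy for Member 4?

Yes

Check each profile of the others' reports and compare truth against every alternative report.
Others report (24, 24, 26): truth gives 5, best alternative gives 5.
Others report (24, 26, 24): truth gives 5, best alternative gives 5.
Others report (24, 26, 26): truth gives 5, best alternative gives 5.
Others report (26, 24, 24): truth gives 5, best alternative gives 5.
Others report (26, 24, 26): truth gives 5, best alternative gives 5.
Others report (26, 26, 24): truth gives 5, best alternative gives 5.
(Remaining 58 profiles checked similarly; truth is weakly best in each.)
In every case the truthful report is at least as good as any alternative, so it is a dominant strategy.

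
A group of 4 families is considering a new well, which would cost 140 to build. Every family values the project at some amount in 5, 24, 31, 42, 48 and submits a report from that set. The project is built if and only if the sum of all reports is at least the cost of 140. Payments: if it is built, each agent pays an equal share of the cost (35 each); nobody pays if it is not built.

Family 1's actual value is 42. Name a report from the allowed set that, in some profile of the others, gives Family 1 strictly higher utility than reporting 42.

48

Suppose Family 2 reports 5, Family 3 reports 42 and Family 4 reports 48.
Report 42: project not built, utility 0.
Report 48: project built, pays 35, utility 42 - 35 = 7.
So reporting 48 beats truth here (7 > 0).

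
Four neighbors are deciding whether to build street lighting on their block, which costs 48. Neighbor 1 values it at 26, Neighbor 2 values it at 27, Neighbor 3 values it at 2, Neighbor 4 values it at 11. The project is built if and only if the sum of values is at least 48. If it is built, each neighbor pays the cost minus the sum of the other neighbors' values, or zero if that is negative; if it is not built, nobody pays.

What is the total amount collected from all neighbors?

17

Total value 66 ≥ cost 48, so it is built.
Neighbor 1: others sum to 40; max(0, 48 - 40) = 8.
Neighbor 2: others sum to 39; max(0, 48 - 39) = 9.
Neighbor 3: others sum to 64; max(0, 48 - 64) = 0.
Neighbor 4: others sum to 55; max(0, 48 - 55) = 0.
Total collected = 8 + 9 + 0 + 0 = 17.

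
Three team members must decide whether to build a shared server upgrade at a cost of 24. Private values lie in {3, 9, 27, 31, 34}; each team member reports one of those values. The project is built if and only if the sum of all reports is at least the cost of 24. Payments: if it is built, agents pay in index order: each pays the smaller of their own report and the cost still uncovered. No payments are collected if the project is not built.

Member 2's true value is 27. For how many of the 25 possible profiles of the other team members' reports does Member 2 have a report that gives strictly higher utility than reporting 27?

Others report (3, 27): truth gives 6; report 3 gives 24 > 6. Violating.
Others report (3, 31): truth gives 6; report 3 gives 24 > 6. Violating.
Others report (3, 34): truth gives 6; report 3 gives 24 > 6. Violating.
Others report (9, 9): truth gives 12; report 9 gives 18 > 12. Violating.
Others report (3, 3): truth gives 6; no alternative beats it.
Others report (3, 9): truth gives 6; no alternative beats it.
(Checking all 25 profiles: 7 have a profitable deviation, 18 do not.)

7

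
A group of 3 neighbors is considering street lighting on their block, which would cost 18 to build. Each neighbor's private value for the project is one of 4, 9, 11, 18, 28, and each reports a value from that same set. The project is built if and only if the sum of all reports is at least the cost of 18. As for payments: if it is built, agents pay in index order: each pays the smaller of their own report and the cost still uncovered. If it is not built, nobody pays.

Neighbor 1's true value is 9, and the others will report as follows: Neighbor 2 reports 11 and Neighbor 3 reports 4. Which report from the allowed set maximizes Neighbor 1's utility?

Report 4: project built, pays 4, utility 9 - 4 = 5.
Report 9: project built, pays 9, utility 9 - 9 = 0.
Report 11: project built, pays 11, utility 9 - 11 = -2.
Report 18: project built, pays 18, utility 9 - 18 = -9.
Report 28: project built, pays 18, utility 9 - 18 = -9.
The best choice is 4 with utility 5.

4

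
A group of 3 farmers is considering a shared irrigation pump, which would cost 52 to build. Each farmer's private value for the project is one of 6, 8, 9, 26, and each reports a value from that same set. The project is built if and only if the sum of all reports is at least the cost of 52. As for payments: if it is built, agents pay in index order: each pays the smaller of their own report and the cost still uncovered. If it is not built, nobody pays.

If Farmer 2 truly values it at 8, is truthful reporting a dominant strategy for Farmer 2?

Consider the case where Farmer 1 reports 26 and Farmer 3 reports 26.
Truthful report 8: project built, pays 8, utility 8 - 8 = 0.
Report 6 instead: project built, pays 6, utility 8 - 6 = 2.
Since 2 > 0, reporting 6 is strictly better here, so truthful reporting is not dominant.

No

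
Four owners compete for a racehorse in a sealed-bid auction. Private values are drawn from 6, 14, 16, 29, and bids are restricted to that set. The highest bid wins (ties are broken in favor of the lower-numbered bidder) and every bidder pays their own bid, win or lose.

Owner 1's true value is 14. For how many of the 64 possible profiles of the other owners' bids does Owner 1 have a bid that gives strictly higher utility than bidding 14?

Others bid (6, 6, 6): truth gives 0; bid 6 gives 8 > 0. Violating.
Others bid (6, 6, 16): truth gives -14; bid 16 gives -2 > -14. Violating.
Others bid (6, 6, 29): truth gives -14; bid 6 gives -6 > -14. Violating.
Others bid (6, 14, 16): truth gives -14; bid 16 gives -2 > -14. Violating.
Others bid (6, 6, 14): truth gives 0; no alternative beats it.
Others bid (6, 14, 6): truth gives 0; no alternative beats it.
(Checking all 64 profiles: 57 have a profitable deviation, 7 do not.)

57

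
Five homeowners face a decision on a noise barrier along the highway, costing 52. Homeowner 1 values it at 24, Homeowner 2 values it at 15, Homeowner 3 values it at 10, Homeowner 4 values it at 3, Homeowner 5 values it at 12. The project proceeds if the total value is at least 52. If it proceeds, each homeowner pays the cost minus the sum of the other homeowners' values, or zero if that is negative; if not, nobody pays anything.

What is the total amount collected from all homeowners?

15

Total value 64 ≥ cost 52, so it is built.
Homeowner 1: others sum to 40; max(0, 52 - 40) = 12.
Homeowner 2: others sum to 49; max(0, 52 - 49) = 3.
Homeowner 3: others sum to 54; max(0, 52 - 54) = 0.
Homeowner 4: others sum to 61; max(0, 52 - 61) = 0.
Homeowner 5: others sum to 52; max(0, 52 - 52) = 0.
Total collected = 12 + 3 + 0 + 0 + 0 = 15.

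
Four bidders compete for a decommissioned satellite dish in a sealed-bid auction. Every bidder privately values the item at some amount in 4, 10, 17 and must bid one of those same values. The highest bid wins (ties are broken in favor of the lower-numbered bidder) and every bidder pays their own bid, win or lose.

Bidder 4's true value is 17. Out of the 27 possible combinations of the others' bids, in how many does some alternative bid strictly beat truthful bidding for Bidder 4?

Others bid (4, 4, 4): truth gives 0; bid 10 gives 7 > 0. Violating.
Others bid (4, 4, 17): truth gives -17; bid 4 gives -4 > -17. Violating.
Others bid (4, 10, 17): truth gives -17; bid 4 gives -4 > -17. Violating.
Others bid (4, 17, 4): truth gives -17; bid 4 gives -4 > -17. Violating.
Others bid (4, 4, 10): truth gives 0; no alternative beats it.
Others bid (4, 10, 4): truth gives 0; no alternative beats it.
(Checking all 27 profiles: 20 have a profitable deviation, 7 do not.)

20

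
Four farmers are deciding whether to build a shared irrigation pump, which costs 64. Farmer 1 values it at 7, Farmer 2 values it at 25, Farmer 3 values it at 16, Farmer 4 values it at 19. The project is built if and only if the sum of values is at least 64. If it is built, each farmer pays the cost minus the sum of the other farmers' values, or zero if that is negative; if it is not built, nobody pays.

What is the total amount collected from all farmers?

Total value 67 ≥ cost 64, so it is built.
Farmer 1: others sum to 60; max(0, 64 - 60) = 4.
Farmer 2: others sum to 42; max(0, 64 - 42) = 22.
Farmer 3: others sum to 51; max(0, 64 - 51) = 13.
Farmer 4: others sum to 48; max(0, 64 - 48) = 16.
Total collected = 4 + 22 + 13 + 16 = 55.

55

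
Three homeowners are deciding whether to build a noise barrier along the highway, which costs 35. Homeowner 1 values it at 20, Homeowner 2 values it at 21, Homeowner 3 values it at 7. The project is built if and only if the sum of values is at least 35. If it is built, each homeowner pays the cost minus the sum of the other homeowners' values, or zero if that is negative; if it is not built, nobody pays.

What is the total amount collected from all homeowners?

Total value 48 ≥ cost 35, so it is built.
Homeowner 1: others sum to 28; max(0, 35 - 28) = 7.
Homeowner 2: others sum to 27; max(0, 35 - 27) = 8.
Homeowner 3: others sum to 41; max(0, 35 - 41) = 0.
Total collected = 7 + 8 + 0 = 15.

15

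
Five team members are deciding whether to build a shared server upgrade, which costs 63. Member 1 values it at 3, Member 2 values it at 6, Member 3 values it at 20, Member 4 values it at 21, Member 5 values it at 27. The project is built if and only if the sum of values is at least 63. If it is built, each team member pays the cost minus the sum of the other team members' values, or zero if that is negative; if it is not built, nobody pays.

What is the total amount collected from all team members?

26

Total value 77 ≥ cost 63, so it is built.
Member 1: others sum to 74; max(0, 63 - 74) = 0.
Member 2: others sum to 71; max(0, 63 - 71) = 0.
Member 3: others sum to 57; max(0, 63 - 57) = 6.
Member 4: others sum to 56; max(0, 63 - 56) = 7.
Member 5: others sum to 50; max(0, 63 - 50) = 13.
Total collected = 0 + 0 + 6 + 7 + 13 = 26.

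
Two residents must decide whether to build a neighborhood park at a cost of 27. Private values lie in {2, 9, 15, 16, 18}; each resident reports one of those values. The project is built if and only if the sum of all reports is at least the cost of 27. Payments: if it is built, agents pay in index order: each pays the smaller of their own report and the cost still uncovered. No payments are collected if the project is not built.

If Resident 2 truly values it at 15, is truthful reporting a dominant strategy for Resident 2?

Yes

Check each profile of the others' reports and compare truth against every alternative report.
Others report (18): truth gives 6, best alternative gives 6.
Others report (16): truth gives 4, best alternative gives 4.
Others report (15): truth gives 3, best alternative gives 3.
Others report (2): truth gives 0, best alternative gives 0.
Others report (9): truth gives 0, best alternative gives 0.
In every case the truthful report is at least as good as any alternative, so it is a dominant strategy.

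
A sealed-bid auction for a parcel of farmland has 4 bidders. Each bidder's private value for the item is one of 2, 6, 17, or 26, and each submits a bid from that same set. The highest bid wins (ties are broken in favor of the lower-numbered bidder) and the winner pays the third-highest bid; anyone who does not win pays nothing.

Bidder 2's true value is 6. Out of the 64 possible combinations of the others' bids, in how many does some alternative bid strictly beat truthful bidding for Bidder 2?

6

Others bid (2, 2, 17): truth gives 0; bid 17 gives 4 > 0. Violating.
Others bid (2, 2, 26): truth gives 0; bid 26 gives 4 > 0. Violating.
Others bid (2, 17, 2): truth gives 0; bid 17 gives 4 > 0. Violating.
Others bid (2, 26, 2): truth gives 0; bid 26 gives 4 > 0. Violating.
Others bid (2, 2, 2): truth gives 4; no alternative beats it.
Others bid (2, 2, 6): truth gives 4; no alternative beats it.
(Checking all 64 profiles: 6 have a profitable deviation, 58 do not.)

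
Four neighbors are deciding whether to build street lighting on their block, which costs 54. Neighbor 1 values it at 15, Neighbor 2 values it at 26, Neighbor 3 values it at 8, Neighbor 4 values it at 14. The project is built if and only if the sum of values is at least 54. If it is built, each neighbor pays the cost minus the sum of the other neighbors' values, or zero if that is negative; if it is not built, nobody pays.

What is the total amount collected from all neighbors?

28

Total value 63 ≥ cost 54, so it is built.
Neighbor 1: others sum to 48; max(0, 54 - 48) = 6.
Neighbor 2: others sum to 37; max(0, 54 - 37) = 17.
Neighbor 3: others sum to 55; max(0, 54 - 55) = 0.
Neighbor 4: others sum to 49; max(0, 54 - 49) = 5.
Total collected = 6 + 17 + 0 + 5 = 28.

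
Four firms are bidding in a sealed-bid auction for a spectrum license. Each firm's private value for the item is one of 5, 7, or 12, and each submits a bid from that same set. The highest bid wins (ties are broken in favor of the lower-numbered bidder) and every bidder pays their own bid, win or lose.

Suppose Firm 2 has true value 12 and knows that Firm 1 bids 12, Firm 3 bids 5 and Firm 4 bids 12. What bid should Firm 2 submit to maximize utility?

Bid 5: loses but pays 5, utility -5.
Bid 7: loses but pays 7, utility -7.
Bid 12: loses but pays 12, utility -12.
The best choice is 5 with utility -5.

5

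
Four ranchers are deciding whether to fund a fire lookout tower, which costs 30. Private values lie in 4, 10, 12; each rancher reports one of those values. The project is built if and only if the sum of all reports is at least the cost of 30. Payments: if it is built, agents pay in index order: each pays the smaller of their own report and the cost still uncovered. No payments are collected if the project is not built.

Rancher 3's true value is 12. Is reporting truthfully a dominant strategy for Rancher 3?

No

Consider the case where Rancher 1 reports 4, Rancher 2 reports 4 and Rancher 4 reports 12.
Truthful report 12: project built, pays 12, utility 12 - 12 = 0.
Report 10 instead: project built, pays 10, utility 12 - 10 = 2.
Since 2 > 0, reporting 10 is strictly better here, so truthful reporting is not dominant.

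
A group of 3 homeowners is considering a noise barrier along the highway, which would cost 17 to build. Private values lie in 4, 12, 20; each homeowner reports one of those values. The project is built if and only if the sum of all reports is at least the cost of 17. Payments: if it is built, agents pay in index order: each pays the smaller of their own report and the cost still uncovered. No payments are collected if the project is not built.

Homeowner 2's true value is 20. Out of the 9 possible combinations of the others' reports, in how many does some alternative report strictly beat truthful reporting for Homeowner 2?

Others report (4, 4): truth gives 7; report 12 gives 8 > 7. Violating.
Others report (4, 12): truth gives 7; report 4 gives 16 > 7. Violating.
Others report (4, 20): truth gives 7; report 4 gives 16 > 7. Violating.
Others report (12, 4): truth gives 15; report 4 gives 16 > 15. Violating.
Others report (20, 4): truth gives 20; no alternative beats it.
Others report (20, 12): truth gives 20; no alternative beats it.
(Checking all 9 profiles: 6 have a profitable deviation, 3 do not.)

6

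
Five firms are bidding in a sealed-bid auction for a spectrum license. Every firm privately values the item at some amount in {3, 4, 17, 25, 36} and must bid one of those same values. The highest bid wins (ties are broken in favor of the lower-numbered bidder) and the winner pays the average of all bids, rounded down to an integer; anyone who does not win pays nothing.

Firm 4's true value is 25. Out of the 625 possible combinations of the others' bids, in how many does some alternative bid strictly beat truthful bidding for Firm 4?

Others bid (3, 3, 3, 3): truth gives 18; bid 4 gives 22 > 18. Violating.
Others bid (3, 3, 3, 4): truth gives 18; bid 4 gives 22 > 18. Violating.
Others bid (3, 3, 3, 17): truth gives 15; bid 17 gives 17 > 15. Violating.
Others bid (3, 3, 3, 36): truth gives 0; bid 36 gives 9 > 0. Violating.
Others bid (3, 3, 3, 25): truth gives 14; no alternative beats it.
Others bid (3, 3, 4, 25): truth gives 13; no alternative beats it.
(Checking all 625 profiles: 218 have a profitable deviation, 407 do not.)

218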